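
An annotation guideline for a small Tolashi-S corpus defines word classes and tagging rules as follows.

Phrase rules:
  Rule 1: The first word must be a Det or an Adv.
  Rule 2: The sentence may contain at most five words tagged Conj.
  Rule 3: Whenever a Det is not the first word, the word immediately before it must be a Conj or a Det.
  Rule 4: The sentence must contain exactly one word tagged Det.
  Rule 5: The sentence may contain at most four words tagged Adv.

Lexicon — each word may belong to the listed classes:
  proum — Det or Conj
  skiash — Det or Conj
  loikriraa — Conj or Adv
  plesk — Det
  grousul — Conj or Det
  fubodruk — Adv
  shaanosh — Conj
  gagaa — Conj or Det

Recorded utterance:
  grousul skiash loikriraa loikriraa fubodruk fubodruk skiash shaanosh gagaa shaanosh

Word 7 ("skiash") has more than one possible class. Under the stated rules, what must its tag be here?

Conj

Candidates per position — 1:grousul {Conj,Det}; 2:skiash {Det,Conj}; 3:loikriraa {Conj,Adv}; 4:loikriraa {Conj,Adv}; 5:fubodruk {Adv}; 6:fubodruk {Adv}; 7:skiash {Det,Conj}; 8:shaanosh {Conj}; 9:gagaa {Conj,Det}; 10:shaanosh {Conj}.
Position 1: tagging it Conj would leave rule 1 unsatisfiable, so it must be Det.
Position 2: tagging it Det would leave rule 4 unsatisfiable, so it must be Conj.
Position 7: tagging it Det would leave rule 3 unsatisfiable, so it must be Conj.
Position 9: tagging it Det would leave rule 4 unsatisfiable, so it must be Conj.
Position 3: tagging it Conj would leave rule 2 unsatisfiable, so it must be Adv.
Position 4: tagging it Conj would leave rule 2 unsatisfiable, so it must be Adv.
That leaves exactly one tagging: Det Conj Adv Adv Adv Adv Conj Conj Conj Conj.
Rule-by-rule: rule 1 holds; rule 2 holds; rule 3 holds; rule 4 holds; rule 5 holds.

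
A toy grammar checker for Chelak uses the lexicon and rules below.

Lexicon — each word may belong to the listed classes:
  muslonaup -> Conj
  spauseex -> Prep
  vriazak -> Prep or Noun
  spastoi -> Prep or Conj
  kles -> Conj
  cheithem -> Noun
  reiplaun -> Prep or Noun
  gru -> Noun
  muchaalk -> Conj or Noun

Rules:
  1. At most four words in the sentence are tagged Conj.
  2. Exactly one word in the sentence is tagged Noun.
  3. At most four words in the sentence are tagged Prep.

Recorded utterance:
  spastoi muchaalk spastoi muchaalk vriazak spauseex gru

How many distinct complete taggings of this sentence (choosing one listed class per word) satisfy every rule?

Candidates per position — 1:spastoi {Prep,Conj}; 2:muchaalk {Conj,Noun}; 3:spastoi {Prep,Conj}; 4:muchaalk {Conj,Noun}; 5:vriazak {Prep,Noun}; 6:spauseex {Prep}; 7:gru {Noun}.
There are 32 candidate sequences in total.
The sequences that satisfy every rule: Prep Conj Prep Conj Prep Prep Noun; Prep Conj Conj Conj Prep Prep Noun; Conj Conj Prep Conj Prep Prep Noun; Conj Conj Conj Conj Prep Prep Noun.
Count = 4.

4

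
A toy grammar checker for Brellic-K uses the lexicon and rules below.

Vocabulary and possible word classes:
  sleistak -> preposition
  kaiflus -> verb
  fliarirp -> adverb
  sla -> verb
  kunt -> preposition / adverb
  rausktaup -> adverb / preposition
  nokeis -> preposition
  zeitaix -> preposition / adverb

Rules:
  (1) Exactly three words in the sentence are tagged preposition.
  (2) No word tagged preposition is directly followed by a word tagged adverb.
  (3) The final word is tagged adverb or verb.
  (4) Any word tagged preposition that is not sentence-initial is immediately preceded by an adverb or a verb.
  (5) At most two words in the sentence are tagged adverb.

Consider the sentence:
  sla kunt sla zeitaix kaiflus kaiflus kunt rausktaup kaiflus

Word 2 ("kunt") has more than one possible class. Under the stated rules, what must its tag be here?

preposition

Candidates per position — 1:sla {verb}; 2:kunt {preposition,adverb}; 3:sla {verb}; 4:zeitaix {preposition,adverb}; 5:kaiflus {verb}; 6:kaiflus {verb}; 7:kunt {preposition,adverb}; 8:rausktaup {adverb,preposition}; 9:kaiflus {verb}.
Position 2: the remaining choice is settled jointly with positions 4, 7, 8 — only preposition at position 2 is part of a tagging that satisfies every rule.
The only consistent sequence is: verb preposition verb preposition verb verb adverb preposition verb.
Check: rule 1 holds; rule 2 holds; rule 3 holds; rule 4 holds; rule 5 holds.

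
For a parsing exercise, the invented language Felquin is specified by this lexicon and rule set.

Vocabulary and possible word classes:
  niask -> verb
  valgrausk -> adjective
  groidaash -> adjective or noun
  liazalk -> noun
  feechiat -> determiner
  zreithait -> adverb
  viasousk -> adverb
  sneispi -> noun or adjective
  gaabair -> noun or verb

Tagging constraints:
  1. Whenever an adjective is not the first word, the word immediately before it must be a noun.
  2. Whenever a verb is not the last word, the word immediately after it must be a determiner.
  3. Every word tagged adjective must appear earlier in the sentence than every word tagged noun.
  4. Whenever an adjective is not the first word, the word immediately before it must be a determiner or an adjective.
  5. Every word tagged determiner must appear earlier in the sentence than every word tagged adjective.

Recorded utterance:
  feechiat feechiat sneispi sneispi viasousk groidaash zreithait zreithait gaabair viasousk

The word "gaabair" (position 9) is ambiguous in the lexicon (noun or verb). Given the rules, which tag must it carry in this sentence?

Candidates per position — 1:feechiat {determiner}; 2:feechiat {determiner}; 3:sneispi {noun,adjective}; 4:sneispi {noun,adjective}; 5:viasousk {adverb}; 6:groidaash {adjective,noun}; 7:zreithait {adverb}; 8:zreithait {adverb}; 9:gaabair {noun,verb}; 10:viasousk {adverb}.
Position 3: tagging it adjective would leave rule 1 unsatisfiable, so it must be noun.
Position 4: tagging it adjective would leave rule 3 unsatisfiable, so it must be noun.
Position 6: tagging it adjective would leave rule 1 unsatisfiable, so it must be noun.
Position 9: tagging it verb would leave rule 2 unsatisfiable, so it must be noun.
The only consistent sequence is: determiner determiner noun noun adverb noun adverb adverb noun adverb.
Verifying each rule — rule 1 satisfied; rule 2 satisfied; rule 3 satisfied; rule 4 satisfied; rule 5 satisfied.

noun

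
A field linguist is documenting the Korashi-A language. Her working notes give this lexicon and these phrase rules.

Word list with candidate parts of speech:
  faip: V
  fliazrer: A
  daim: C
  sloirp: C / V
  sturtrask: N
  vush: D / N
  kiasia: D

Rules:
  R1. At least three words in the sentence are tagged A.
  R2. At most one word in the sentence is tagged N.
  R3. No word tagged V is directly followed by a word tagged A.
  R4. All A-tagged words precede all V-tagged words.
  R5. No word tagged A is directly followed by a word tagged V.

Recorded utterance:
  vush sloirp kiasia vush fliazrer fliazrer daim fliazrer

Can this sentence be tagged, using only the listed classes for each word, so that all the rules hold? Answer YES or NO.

YES

Candidates per position — 1:vush {D,N}; 2:sloirp {C,V}; 3:kiasia {D}; 4:vush {D,N}; 5:fliazrer {A}; 6:fliazrer {A}; 7:daim {C}; 8:fliazrer {A}.
One satisfying assignment: D C D N A A C A.
Check: rule 1 holds; rule 2 holds; rule 3 holds; rule 4 holds; rule 5 holds.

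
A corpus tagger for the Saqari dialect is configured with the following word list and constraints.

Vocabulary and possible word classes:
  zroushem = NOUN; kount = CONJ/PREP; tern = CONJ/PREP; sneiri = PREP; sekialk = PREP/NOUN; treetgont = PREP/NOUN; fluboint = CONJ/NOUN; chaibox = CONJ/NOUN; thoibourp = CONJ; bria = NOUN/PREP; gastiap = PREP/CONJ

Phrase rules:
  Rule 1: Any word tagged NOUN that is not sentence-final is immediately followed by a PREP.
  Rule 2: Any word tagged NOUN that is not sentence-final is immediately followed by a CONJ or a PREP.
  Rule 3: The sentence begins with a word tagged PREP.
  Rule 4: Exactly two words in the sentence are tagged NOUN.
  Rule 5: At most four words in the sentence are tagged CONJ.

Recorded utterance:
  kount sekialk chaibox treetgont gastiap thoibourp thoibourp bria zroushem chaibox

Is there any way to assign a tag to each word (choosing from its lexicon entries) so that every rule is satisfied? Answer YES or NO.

NO

Candidates per position — 1:kount {CONJ,PREP}; 2:sekialk {PREP,NOUN}; 3:chaibox {CONJ,NOUN}; 4:treetgont {PREP,NOUN}; 5:gastiap {PREP,CONJ}; 6:thoibourp {CONJ}; 7:thoibourp {CONJ}; 8:bria {NOUN,PREP}; 9:zroushem {NOUN}; 10:chaibox {CONJ,NOUN}.
Rule 1 cannot be satisfied by any choice of tags from the lexicon.
So there is no consistent tagging.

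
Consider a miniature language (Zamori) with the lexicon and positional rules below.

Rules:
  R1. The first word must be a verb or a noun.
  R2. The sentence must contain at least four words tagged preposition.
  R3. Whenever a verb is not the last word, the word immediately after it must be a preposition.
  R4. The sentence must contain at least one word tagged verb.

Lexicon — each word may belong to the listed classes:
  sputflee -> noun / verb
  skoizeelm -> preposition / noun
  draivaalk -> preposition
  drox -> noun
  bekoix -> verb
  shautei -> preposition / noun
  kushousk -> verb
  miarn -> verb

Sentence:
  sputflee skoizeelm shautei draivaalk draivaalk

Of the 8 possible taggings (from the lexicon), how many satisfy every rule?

Candidates per position — 1:sputflee {noun,verb}; 2:skoizeelm {preposition,noun}; 3:shautei {preposition,noun}; 4:draivaalk {preposition}; 5:draivaalk {preposition}.
There are 8 candidate sequences in total.
The sequences that satisfy every rule: verb preposition preposition preposition preposition.
Count = 1.

1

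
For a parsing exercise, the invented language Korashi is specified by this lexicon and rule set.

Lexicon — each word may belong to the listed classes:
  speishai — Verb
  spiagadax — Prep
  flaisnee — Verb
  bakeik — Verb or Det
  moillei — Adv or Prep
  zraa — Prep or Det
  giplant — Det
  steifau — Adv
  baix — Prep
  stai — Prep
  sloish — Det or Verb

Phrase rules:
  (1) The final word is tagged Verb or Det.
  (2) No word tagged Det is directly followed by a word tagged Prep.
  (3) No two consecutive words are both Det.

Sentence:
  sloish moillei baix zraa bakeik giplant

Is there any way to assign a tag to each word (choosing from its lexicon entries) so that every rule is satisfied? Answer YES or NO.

YES

Candidates per position — 1:sloish {Det,Verb}; 2:moillei {Adv,Prep}; 3:baix {Prep}; 4:zraa {Prep,Det}; 5:bakeik {Verb,Det}; 6:giplant {Det}.
One satisfying assignment: Verb Adv Prep Prep Verb Det.
Checking: rule 1 satisfied; rule 2 satisfied; rule 3 satisfied.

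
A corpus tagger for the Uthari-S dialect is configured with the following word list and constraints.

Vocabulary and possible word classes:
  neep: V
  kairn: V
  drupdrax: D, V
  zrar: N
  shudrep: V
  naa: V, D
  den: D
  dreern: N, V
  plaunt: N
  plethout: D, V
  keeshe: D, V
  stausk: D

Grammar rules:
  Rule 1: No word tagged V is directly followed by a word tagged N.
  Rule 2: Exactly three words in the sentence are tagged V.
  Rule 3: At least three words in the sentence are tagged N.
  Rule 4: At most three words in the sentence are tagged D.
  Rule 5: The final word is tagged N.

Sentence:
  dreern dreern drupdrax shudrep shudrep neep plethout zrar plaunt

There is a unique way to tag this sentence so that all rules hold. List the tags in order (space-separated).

N N D V V V D N N

Candidates per position — 1:dreern {N,V}; 2:dreern {N,V}; 3:drupdrax {D,V}; 4:shudrep {V}; 5:shudrep {V}; 6:neep {V}; 7:plethout {D,V}; 8:zrar {N}; 9:plaunt {N}.
If word 1 were V, no tagging could satisfy rule 2; so word 1 is N.
If word 2 were V, no tagging could satisfy rule 2; so word 2 is N.
If word 3 were V, no tagging could satisfy rule 2; so word 3 is D.
If word 7 were V, no tagging could satisfy rule 1; so word 7 is D.
That leaves exactly one tagging: N N D V V V D N N.
Check: rule 1 satisfied; rule 2 satisfied; rule 3 satisfied; rule 4 satisfied; rule 5 satisfied.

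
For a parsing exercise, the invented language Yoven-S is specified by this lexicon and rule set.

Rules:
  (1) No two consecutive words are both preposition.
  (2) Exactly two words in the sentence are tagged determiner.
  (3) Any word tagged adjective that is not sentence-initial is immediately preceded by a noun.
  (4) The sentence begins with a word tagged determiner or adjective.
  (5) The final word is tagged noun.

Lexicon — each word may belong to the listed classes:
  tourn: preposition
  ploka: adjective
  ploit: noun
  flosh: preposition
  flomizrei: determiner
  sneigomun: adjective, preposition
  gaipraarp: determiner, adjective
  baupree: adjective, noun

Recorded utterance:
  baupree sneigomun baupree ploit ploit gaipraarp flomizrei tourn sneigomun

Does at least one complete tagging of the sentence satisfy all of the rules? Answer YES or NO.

Candidates per position — 1:baupree {adjective,noun}; 2:sneigomun {adjective,preposition}; 3:baupree {adjective,noun}; 4:ploit {noun}; 5:ploit {noun}; 6:gaipraarp {determiner,adjective}; 7:flomizrei {determiner}; 8:tourn {preposition}; 9:sneigomun {adjective,preposition}.
Rule 5 cannot be satisfied by any choice of tags from the lexicon.
So there is no consistent tagging.

NO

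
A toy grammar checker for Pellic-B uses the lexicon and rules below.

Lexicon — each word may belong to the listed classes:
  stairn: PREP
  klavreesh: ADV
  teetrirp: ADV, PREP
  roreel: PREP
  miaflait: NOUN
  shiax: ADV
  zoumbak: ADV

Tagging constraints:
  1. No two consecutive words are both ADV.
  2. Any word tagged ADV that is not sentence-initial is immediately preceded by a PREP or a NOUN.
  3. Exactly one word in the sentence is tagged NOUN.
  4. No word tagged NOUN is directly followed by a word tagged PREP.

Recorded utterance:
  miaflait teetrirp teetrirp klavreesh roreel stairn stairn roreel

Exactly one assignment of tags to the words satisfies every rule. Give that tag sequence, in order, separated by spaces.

NOUN ADV PREP ADV PREP PREP PREP PREP

Candidates per position — 1:miaflait {NOUN}; 2:teetrirp {ADV,PREP}; 3:teetrirp {ADV,PREP}; 4:klavreesh {ADV}; 5:roreel {PREP}; 6:stairn {PREP}; 7:stairn {PREP}; 8:roreel {PREP}.
Position 2: PREP is ruled out by rule 4; that leaves ADV.
Position 3: ADV is ruled out by rule 1; that leaves PREP.
The unique satisfying tagging is: NOUN ADV PREP ADV PREP PREP PREP PREP.
Checking: rule 1 holds; rule 2 holds; rule 3 holds; rule 4 holds.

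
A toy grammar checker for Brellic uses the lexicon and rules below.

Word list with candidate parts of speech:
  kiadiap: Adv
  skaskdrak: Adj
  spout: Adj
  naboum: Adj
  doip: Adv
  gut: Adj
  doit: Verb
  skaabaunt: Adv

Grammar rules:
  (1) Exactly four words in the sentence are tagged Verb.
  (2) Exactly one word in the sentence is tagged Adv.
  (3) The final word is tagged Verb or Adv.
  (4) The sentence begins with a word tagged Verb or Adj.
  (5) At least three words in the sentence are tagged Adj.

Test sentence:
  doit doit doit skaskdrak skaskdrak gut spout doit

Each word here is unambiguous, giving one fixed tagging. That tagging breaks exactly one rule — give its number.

2

Fixed tagging: Verb Verb Verb Adj Adj Adj Adj Verb.
Rule check: R1 ✓, R2 ✗, R3 ✓, R4 ✓, R5 ✓.
Only rule 2 fails.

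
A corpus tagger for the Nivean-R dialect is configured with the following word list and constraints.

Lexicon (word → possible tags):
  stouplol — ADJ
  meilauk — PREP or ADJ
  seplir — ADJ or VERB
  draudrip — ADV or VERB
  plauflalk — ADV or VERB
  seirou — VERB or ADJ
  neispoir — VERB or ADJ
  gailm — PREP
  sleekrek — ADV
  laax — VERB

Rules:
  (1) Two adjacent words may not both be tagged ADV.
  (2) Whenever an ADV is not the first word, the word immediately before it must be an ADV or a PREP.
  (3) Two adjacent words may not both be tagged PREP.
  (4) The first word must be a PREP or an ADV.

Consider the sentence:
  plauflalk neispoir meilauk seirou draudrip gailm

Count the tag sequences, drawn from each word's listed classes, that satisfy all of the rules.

Candidates per position — 1:plauflalk {ADV,VERB}; 2:neispoir {VERB,ADJ}; 3:meilauk {PREP,ADJ}; 4:seirou {VERB,ADJ}; 5:draudrip {ADV,VERB}; 6:gailm {PREP}.
There are 32 candidate sequences in total.
Checking each against the rules leaves 8 sequences.
Count = 8.

8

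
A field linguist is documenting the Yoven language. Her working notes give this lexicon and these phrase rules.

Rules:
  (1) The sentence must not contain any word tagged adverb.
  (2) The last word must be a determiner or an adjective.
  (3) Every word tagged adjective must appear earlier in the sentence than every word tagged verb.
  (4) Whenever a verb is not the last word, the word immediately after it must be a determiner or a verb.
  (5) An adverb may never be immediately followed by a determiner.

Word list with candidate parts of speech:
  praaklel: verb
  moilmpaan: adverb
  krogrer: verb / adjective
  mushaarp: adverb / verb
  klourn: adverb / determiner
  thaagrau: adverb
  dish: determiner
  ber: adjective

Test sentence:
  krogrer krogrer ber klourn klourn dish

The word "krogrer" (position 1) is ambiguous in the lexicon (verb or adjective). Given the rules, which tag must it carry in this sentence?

Candidates per position — 1:krogrer {verb,adjective}; 2:krogrer {verb,adjective}; 3:ber {adjective}; 4:klourn {adverb,determiner}; 5:klourn {adverb,determiner}; 6:dish {determiner}.
Position 1: verb is ruled out by rule 3; that leaves adjective.
Position 2: verb is ruled out by rule 3; that leaves adjective.
Position 4: adverb is ruled out by rule 1; that leaves determiner.
Position 5: adverb is ruled out by rule 1; that leaves determiner.
So the tagging must be: adjective adjective adjective determiner determiner determiner.
Rule-by-rule: rule 1 ✓; rule 2 ✓; rule 3 ✓; rule 4 ✓; rule 5 ✓.

adjective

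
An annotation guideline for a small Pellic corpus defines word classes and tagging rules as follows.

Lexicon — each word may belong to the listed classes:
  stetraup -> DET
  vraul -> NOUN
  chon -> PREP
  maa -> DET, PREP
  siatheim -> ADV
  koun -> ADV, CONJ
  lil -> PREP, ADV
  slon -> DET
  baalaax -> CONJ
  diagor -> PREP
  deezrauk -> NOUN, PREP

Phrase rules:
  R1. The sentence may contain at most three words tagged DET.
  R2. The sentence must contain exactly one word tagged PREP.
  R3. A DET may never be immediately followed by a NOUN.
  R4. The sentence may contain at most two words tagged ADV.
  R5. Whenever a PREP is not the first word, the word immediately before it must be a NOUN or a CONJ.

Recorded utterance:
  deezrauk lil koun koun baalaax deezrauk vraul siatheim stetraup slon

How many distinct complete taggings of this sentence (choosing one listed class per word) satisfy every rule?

5

Candidates per position — 1:deezrauk {NOUN,PREP}; 2:lil {PREP,ADV}; 3:koun {ADV,CONJ}; 4:koun {ADV,CONJ}; 5:baalaax {CONJ}; 6:deezrauk {NOUN,PREP}; 7:vraul {NOUN}; 8:siatheim {ADV}; 9:stetraup {DET}; 10:slon {DET}.
There are 32 candidate sequences in total.
The sequences that satisfy every rule: NOUN PREP ADV CONJ CONJ NOUN NOUN ADV DET DET; NOUN PREP CONJ ADV CONJ NOUN NOUN ADV DET DET; NOUN PREP CONJ CONJ CONJ NOUN NOUN ADV DET DET; NOUN ADV CONJ CONJ CONJ PREP NOUN ADV DET DET; PREP ADV CONJ CONJ CONJ NOUN NOUN ADV DET DET.
Count = 5.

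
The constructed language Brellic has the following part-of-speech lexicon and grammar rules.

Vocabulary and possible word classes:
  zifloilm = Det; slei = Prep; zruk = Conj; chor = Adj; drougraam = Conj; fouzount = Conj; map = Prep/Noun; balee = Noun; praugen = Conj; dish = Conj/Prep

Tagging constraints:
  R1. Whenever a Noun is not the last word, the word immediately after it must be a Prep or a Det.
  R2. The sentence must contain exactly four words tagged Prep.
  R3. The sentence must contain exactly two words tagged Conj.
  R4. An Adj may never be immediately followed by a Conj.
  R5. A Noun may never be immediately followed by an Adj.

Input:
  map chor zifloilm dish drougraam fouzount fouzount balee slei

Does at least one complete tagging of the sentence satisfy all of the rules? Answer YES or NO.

NO

Candidates per position — 1:map {Prep,Noun}; 2:chor {Adj}; 3:zifloilm {Det}; 4:dish {Conj,Prep}; 5:drougraam {Conj}; 6:fouzount {Conj}; 7:fouzount {Conj}; 8:balee {Noun}; 9:slei {Prep}.
Rule 2 cannot be satisfied by any choice of tags from the lexicon.
So there is no consistent tagging.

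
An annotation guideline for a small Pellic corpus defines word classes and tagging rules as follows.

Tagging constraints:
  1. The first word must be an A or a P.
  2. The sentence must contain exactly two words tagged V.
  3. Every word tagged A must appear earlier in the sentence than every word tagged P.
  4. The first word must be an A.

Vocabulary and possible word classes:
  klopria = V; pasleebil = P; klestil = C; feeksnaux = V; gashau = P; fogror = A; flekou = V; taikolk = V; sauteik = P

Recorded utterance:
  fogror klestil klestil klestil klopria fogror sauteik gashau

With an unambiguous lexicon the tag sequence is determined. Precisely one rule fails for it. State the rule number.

Fixed tagging: A C C C V A P P.
Rule check: R1 ok, R2 fails, R3 ok, R4 ok.
Only rule 2 fails.

2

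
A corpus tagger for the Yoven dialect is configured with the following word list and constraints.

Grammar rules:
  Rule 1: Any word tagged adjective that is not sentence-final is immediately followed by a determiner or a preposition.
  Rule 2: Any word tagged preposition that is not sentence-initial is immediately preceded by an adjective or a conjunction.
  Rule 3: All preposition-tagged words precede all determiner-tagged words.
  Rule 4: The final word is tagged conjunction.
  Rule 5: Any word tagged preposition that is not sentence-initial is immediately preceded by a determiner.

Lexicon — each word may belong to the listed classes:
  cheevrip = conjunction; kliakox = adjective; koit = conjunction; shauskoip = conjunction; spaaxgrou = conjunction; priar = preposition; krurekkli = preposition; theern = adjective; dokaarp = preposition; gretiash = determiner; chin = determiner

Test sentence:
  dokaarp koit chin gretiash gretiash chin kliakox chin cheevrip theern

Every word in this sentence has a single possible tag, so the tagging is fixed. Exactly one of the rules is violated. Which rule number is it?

Fixed tagging: preposition conjunction determiner determiner determiner determiner adjective determiner conjunction adjective.
Applying the rules: R1 ✓, R2 ✓, R3 ✓, R4 ✗, R5 ✓.
Only rule 4 fails.

4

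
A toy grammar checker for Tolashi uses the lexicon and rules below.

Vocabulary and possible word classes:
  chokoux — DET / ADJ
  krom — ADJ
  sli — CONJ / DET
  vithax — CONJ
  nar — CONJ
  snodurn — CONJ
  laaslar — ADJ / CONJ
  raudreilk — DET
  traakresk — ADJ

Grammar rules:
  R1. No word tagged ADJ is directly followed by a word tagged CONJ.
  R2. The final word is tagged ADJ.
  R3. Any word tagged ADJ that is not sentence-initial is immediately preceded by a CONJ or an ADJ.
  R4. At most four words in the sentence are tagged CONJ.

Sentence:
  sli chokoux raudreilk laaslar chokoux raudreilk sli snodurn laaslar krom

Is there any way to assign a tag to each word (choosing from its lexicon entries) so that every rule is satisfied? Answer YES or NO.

Candidates per position — 1:sli {CONJ,DET}; 2:chokoux {DET,ADJ}; 3:raudreilk {DET}; 4:laaslar {ADJ,CONJ}; 5:chokoux {DET,ADJ}; 6:raudreilk {DET}; 7:sli {CONJ,DET}; 8:snodurn {CONJ}; 9:laaslar {ADJ,CONJ}; 10:krom {ADJ}.
One satisfying assignment: DET DET DET CONJ DET DET DET CONJ CONJ ADJ.
Check: rule 1 satisfied; rule 2 satisfied; rule 3 satisfied; rule 4 satisfied.

YES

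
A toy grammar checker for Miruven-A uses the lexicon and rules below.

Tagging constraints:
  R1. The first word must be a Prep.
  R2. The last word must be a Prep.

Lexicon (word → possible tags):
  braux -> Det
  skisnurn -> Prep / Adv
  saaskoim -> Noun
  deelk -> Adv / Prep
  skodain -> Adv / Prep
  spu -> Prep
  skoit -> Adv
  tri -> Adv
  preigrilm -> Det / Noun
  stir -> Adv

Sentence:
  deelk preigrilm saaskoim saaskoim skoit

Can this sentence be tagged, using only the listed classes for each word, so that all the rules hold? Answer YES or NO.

NO

Candidates per position — 1:deelk {Adv,Prep}; 2:preigrilm {Det,Noun}; 3:saaskoim {Noun}; 4:saaskoim {Noun}; 5:skoit {Adv}.
Rule 2 cannot be satisfied by any choice of tags from the lexicon.
So there is no consistent tagging.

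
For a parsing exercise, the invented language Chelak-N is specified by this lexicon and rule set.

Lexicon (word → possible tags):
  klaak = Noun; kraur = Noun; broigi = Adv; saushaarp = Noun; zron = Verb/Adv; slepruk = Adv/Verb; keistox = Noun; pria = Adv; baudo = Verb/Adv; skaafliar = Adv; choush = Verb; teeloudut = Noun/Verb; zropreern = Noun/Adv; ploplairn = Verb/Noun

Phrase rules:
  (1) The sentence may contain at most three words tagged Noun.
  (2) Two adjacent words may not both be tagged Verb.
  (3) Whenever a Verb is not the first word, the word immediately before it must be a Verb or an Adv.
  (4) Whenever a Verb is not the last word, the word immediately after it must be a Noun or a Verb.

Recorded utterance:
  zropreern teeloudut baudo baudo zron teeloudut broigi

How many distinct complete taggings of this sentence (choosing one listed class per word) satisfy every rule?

Candidates per position — 1:zropreern {Noun,Adv}; 2:teeloudut {Noun,Verb}; 3:baudo {Verb,Adv}; 4:baudo {Verb,Adv}; 5:zron {Verb,Adv}; 6:teeloudut {Noun,Verb}; 7:broigi {Adv}.
There are 64 candidate sequences in total.
The sequences that satisfy every rule: Noun Noun Adv Adv Verb Noun Adv; Noun Noun Adv Adv Adv Noun Adv; Adv Noun Adv Adv Verb Noun Adv; Adv Noun Adv Adv Adv Noun Adv.
Count = 4.

4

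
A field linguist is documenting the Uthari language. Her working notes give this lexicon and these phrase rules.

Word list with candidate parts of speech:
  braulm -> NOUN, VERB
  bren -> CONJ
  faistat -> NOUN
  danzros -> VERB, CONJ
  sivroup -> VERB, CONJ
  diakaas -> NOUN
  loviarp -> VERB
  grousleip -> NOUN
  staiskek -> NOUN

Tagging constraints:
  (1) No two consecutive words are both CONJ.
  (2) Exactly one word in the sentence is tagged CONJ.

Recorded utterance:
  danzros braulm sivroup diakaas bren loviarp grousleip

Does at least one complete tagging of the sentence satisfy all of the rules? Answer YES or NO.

Candidates per position — 1:danzros {VERB,CONJ}; 2:braulm {NOUN,VERB}; 3:sivroup {VERB,CONJ}; 4:diakaas {NOUN}; 5:bren {CONJ}; 6:loviarp {VERB}; 7:grousleip {NOUN}.
One satisfying assignment: VERB NOUN VERB NOUN CONJ VERB NOUN.
Verifying each rule — rule 1 holds; rule 2 holds.

YES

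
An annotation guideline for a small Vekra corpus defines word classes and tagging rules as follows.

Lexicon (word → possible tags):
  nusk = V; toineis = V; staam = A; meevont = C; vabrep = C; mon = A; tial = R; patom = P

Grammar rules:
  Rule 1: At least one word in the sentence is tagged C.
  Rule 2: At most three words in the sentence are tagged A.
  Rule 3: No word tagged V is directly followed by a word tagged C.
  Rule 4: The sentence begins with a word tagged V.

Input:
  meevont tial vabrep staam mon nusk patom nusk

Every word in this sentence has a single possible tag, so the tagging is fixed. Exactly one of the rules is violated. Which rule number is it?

Fixed tagging: C R C A A V P V.
Applying the rules: R1 pass, R2 pass, R3 pass, R4 fail.
Only rule 4 fails.

4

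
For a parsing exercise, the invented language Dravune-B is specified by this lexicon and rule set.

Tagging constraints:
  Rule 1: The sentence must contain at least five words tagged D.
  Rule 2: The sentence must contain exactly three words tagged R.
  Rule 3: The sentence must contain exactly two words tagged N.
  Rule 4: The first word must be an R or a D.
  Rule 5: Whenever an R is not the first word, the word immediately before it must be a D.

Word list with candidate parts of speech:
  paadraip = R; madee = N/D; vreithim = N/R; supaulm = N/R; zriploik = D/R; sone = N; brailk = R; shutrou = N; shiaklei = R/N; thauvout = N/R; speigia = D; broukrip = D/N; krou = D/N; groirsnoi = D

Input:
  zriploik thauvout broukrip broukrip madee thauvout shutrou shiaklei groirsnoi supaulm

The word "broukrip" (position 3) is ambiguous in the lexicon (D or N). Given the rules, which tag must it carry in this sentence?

D

Candidates per position — 1:zriploik {D,R}; 2:thauvout {N,R}; 3:broukrip {D,N}; 4:broukrip {D,N}; 5:madee {N,D}; 6:thauvout {N,R}; 7:shutrou {N}; 8:shiaklei {R,N}; 9:groirsnoi {D}; 10:supaulm {N,R}.
Word 1 cannot be R — rule 1 would then fail for every completion. It is D.
Word 3 cannot be N — rule 1 would then fail for every completion. It is D.
Word 4 cannot be N — rule 1 would then fail for every completion. It is D.
Word 5 cannot be N — rule 1 would then fail for every completion. It is D.
Word 8 cannot be R — rule 5 would then fail for every completion. It is N.
Word 10 cannot be N — rule 2 would then fail for every completion. It is R.
Word 2 cannot be N — rule 2 would then fail for every completion. It is R.
Word 6 cannot be N — rule 2 would then fail for every completion. It is R.
The unique satisfying tagging is: D R D D D R N N D R.
Rule-by-rule: rule 1 ok; rule 2 ok; rule 3 ok; rule 4 ok; rule 5 ok.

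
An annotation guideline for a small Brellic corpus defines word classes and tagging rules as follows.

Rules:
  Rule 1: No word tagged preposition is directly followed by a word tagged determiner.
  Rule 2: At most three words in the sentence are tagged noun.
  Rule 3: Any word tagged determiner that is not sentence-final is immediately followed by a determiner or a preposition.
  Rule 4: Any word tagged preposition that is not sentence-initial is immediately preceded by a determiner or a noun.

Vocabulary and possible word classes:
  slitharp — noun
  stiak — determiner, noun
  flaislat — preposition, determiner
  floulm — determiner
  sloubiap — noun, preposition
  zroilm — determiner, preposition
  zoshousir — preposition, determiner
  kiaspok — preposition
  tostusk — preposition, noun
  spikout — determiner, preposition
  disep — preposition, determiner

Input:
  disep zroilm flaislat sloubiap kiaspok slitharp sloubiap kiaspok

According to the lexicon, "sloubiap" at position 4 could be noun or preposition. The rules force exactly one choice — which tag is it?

Candidates per position — 1:disep {preposition,determiner}; 2:zroilm {determiner,preposition}; 3:flaislat {preposition,determiner}; 4:sloubiap {noun,preposition}; 5:kiaspok {preposition}; 6:slitharp {noun}; 7:sloubiap {noun,preposition}; 8:kiaspok {preposition}.
Position 4: preposition is ruled out by rule 4; that leaves noun.
Position 7: preposition is ruled out by rule 4; that leaves noun.
Position 3: determiner is ruled out by rule 3; that leaves preposition.
Position 2: preposition is ruled out by rule 4; that leaves determiner.
Position 1: preposition is ruled out by rule 1; that leaves determiner.
So the tagging must be: determiner determiner preposition noun preposition noun noun preposition.
Check: rule 1 satisfied; rule 2 satisfied; rule 3 satisfied; rule 4 satisfied.

noun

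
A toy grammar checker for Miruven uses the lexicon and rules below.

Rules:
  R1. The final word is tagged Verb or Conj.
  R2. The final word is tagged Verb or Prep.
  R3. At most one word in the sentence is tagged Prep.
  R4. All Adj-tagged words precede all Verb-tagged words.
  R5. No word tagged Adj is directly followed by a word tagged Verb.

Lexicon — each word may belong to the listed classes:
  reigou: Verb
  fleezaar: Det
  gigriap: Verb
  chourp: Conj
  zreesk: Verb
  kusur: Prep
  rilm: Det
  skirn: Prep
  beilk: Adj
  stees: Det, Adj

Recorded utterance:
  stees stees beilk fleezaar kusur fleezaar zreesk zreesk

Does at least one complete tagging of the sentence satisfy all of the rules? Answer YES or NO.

YES

Candidates per position — 1:stees {Det,Adj}; 2:stees {Det,Adj}; 3:beilk {Adj}; 4:fleezaar {Det}; 5:kusur {Prep}; 6:fleezaar {Det}; 7:zreesk {Verb}; 8:zreesk {Verb}.
One satisfying assignment: Det Adj Adj Det Prep Det Verb Verb.
Check: rule 1 ✓; rule 2 ✓; rule 3 ✓; rule 4 ✓; rule 5 ✓.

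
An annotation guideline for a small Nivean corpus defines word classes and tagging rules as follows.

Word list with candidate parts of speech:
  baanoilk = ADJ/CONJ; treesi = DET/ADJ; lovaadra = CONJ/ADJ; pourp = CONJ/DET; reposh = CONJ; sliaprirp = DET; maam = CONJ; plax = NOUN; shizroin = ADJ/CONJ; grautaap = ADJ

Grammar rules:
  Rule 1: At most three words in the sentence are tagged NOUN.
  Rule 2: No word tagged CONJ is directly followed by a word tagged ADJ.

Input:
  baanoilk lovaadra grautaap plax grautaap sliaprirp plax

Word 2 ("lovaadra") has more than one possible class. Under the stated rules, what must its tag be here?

ADJ

Candidates per position — 1:baanoilk {ADJ,CONJ}; 2:lovaadra {CONJ,ADJ}; 3:grautaap {ADJ}; 4:plax {NOUN}; 5:grautaap {ADJ}; 6:sliaprirp {DET}; 7:plax {NOUN}.
At position 1, choosing CONJ makes rule 2 impossible to satisfy; hence ADJ.
At position 2, choosing CONJ makes rule 2 impossible to satisfy; hence ADJ.
The only consistent sequence is: ADJ ADJ ADJ NOUN ADJ DET NOUN.
Check: rule 1 ✓; rule 2 ✓.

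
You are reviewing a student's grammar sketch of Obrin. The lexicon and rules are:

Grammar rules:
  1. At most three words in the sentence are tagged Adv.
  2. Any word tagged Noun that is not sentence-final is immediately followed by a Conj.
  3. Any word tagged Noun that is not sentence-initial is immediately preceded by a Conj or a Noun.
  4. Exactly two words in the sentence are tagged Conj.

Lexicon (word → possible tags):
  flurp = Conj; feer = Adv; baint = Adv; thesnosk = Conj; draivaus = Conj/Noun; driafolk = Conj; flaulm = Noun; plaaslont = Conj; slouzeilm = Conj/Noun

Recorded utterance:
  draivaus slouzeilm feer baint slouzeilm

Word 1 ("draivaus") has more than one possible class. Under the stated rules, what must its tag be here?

Noun

Candidates per position — 1:draivaus {Conj,Noun}; 2:slouzeilm {Conj,Noun}; 3:feer {Adv}; 4:baint {Adv}; 5:slouzeilm {Conj,Noun}.
At position 2, choosing Noun makes rule 2 impossible to satisfy; hence Conj.
At position 5, choosing Noun makes rule 3 impossible to satisfy; hence Conj.
At position 1, choosing Conj makes rule 4 impossible to satisfy; hence Noun.
That leaves exactly one tagging: Noun Conj Adv Adv Conj.
Checking: rule 1 satisfied; rule 2 satisfied; rule 3 satisfied; rule 4 satisfied.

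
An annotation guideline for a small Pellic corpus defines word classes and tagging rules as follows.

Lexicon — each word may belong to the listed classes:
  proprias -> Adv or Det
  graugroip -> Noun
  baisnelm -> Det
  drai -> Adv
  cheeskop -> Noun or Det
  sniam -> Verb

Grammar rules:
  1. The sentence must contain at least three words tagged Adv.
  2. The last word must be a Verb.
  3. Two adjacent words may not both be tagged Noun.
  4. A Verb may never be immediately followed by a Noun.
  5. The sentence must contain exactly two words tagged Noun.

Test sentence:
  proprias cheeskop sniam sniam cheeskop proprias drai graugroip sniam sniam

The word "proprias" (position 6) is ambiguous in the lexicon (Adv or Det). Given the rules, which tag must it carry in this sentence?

Candidates per position — 1:proprias {Adv,Det}; 2:cheeskop {Noun,Det}; 3:sniam {Verb}; 4:sniam {Verb}; 5:cheeskop {Noun,Det}; 6:proprias {Adv,Det}; 7:drai {Adv}; 8:graugroip {Noun}; 9:sniam {Verb}; 10:sniam {Verb}.
Word 1 cannot be Det — rule 1 would then fail for every completion. It is Adv.
Word 5 cannot be Noun — rule 4 would then fail for every completion. It is Det.
Word 6 cannot be Det — rule 1 would then fail for every completion. It is Adv.
Word 2 cannot be Det — rule 5 would then fail for every completion. It is Noun.
That leaves exactly one tagging: Adv Noun Verb Verb Det Adv Adv Noun Verb Verb.
Rule-by-rule: rule 1 ok; rule 2 ok; rule 3 ok; rule 4 ok; rule 5 ok.

Adv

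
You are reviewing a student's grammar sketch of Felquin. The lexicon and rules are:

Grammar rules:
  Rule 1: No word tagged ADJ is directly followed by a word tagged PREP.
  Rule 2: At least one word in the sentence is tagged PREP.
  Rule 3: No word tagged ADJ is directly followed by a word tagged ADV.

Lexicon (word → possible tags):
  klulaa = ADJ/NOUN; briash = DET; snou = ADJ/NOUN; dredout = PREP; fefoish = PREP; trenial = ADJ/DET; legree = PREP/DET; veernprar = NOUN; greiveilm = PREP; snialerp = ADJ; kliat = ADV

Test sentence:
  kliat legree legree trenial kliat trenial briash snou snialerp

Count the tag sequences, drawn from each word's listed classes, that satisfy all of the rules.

12

Candidates per position — 1:kliat {ADV}; 2:legree {PREP,DET}; 3:legree {PREP,DET}; 4:trenial {ADJ,DET}; 5:kliat {ADV}; 6:trenial {ADJ,DET}; 7:briash {DET}; 8:snou {ADJ,NOUN}; 9:snialerp {ADJ}.
There are 32 candidate sequences in total.
Checking each against the rules leaves 12 sequences.
Count = 12.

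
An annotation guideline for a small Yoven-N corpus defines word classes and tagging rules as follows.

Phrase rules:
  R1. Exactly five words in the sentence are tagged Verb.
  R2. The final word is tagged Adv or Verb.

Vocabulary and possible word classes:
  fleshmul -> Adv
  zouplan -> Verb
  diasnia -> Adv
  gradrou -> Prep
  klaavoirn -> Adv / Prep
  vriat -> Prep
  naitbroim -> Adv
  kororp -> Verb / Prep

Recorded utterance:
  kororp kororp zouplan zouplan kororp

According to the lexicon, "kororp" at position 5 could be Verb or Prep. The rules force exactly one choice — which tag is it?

Candidates per position — 1:kororp {Verb,Prep}; 2:kororp {Verb,Prep}; 3:zouplan {Verb}; 4:zouplan {Verb}; 5:kororp {Verb,Prep}.
At position 1, choosing Prep makes rule 1 impossible to satisfy; hence Verb.
At position 2, choosing Prep makes rule 1 impossible to satisfy; hence Verb.
At position 5, choosing Prep makes rule 1 impossible to satisfy; hence Verb.
So the tagging must be: Verb Verb Verb Verb Verb.
Verifying each rule — rule 1 satisfied; rule 2 satisfied.

Verb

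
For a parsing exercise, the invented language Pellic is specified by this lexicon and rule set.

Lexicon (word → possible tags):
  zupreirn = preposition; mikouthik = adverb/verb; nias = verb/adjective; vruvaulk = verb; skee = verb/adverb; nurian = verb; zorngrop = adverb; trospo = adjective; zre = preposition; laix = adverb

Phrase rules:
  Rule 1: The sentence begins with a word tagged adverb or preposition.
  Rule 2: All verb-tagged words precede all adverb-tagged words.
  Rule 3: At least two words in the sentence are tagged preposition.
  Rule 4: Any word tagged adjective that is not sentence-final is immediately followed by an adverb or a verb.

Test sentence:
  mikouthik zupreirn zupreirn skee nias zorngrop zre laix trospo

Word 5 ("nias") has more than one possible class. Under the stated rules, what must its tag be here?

Candidates per position — 1:mikouthik {adverb,verb}; 2:zupreirn {preposition}; 3:zupreirn {preposition}; 4:skee {verb,adverb}; 5:nias {verb,adjective}; 6:zorngrop {adverb}; 7:zre {preposition}; 8:laix {adverb}; 9:trospo {adjective}.
If word 1 were verb, no tagging could satisfy rule 1; so word 1 is adverb.
If word 4 were verb, no tagging could satisfy rule 2; so word 4 is adverb.
If word 5 were verb, no tagging could satisfy rule 2; so word 5 is adjective.
The unique satisfying tagging is: adverb preposition preposition adverb adjective adverb preposition adverb adjective.
Rule-by-rule: rule 1 holds; rule 2 holds; rule 3 holds; rule 4 holds.

adjective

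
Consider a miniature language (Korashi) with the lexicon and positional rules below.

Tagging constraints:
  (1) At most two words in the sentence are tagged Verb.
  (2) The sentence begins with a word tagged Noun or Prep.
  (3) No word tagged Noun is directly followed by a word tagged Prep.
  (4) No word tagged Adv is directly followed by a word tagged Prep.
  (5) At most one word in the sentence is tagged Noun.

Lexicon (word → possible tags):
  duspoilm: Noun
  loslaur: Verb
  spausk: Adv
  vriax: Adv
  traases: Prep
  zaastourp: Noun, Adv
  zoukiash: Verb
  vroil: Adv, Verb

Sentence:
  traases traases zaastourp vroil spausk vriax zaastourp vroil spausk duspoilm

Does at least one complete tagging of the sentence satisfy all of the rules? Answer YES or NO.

YES

Candidates per position — 1:traases {Prep}; 2:traases {Prep}; 3:zaastourp {Noun,Adv}; 4:vroil {Adv,Verb}; 5:spausk {Adv}; 6:vriax {Adv}; 7:zaastourp {Noun,Adv}; 8:vroil {Adv,Verb}; 9:spausk {Adv}; 10:duspoilm {Noun}.
One satisfying assignment: Prep Prep Adv Adv Adv Adv Adv Verb Adv Noun.
Check: rule 1 satisfied; rule 2 satisfied; rule 3 satisfied; rule 4 satisfied; rule 5 satisfied.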